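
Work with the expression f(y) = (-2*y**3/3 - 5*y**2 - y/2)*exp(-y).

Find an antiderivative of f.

An antiderivative is F(y) = 2*y**3*exp(-y)/3 + 7*y**2*exp(-y) + 29*y*exp(-y)/2 + 29*exp(-y)/2.

Recognize the product-rule pattern: f = u'v + uv' with u = 2*y**3/3 + 7*y**2 + 29*y/2 + 29/2, v = exp(-y), so integration by parts undoes it.
Check: d/dy[2*y**3*exp(-y)/3 + 7*y**2*exp(-y) + 29*y*exp(-y)/2 + 29*exp(-y)/2] = (-4*y**3 - 30*y**2 - 3*y)*exp(-y)/6, which equals f(y).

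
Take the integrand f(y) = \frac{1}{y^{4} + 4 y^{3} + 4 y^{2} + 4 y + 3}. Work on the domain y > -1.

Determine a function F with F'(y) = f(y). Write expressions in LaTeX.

The denominator factors as \left(y + 1\right) \left(y + 3\right) \left(y^{2} + 1\right); partial fractions split f into directly integrable pieces: - \frac{2 y - 1}{10 \left(y^{2} + 1\right)} - \frac{1}{20 \left(y + 3\right)} + \frac{1}{4 \left(y + 1\right)}.
Check: d/dy[\frac{\log{\left(y + 1 \right)}}{4} - \frac{\log{\left(y + 3 \right)}}{20} - \frac{\log{\left(y^{2} + 1 \right)}}{10} + \frac{\operatorname{atan}{\left(y \right)}}{10}] = \frac{1}{y^{4} + 4 y^{3} + 4 y^{2} + 4 y + 3} = f(y).

An antiderivative is F(y) = \frac{\log{\left(y + 1 \right)}}{4} - \frac{\log{\left(y + 3 \right)}}{20} - \frac{\log{\left(y^{2} + 1 \right)}}{10} + \frac{\operatorname{atan}{\left(y \right)}}{10}.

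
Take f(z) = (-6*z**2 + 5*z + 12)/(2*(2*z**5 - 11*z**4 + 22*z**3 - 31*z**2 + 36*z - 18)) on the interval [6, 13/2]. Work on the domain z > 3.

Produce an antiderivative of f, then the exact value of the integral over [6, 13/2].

Antiderivative: F(z) = (-459*log(z - 3) - 1056*log(z - 3/2) + 2057*log(z - 1) - 271*log(z**2 + 2) + 452*sqrt(2)*atan(sqrt(2)*z/2))/2244; value = -283*log(5)/204 - 271*log(177/4)/2244 - 113*sqrt(2)*atan(3*sqrt(2))/561 - 9*log(7/2)/44 + 9*log(3)/44 + 113*sqrt(2)*atan(13*sqrt(2)/4)/561 + 271*log(38)/2244 + 8*log(9/2)/17 + 11*log(11/2)/12

The denominator factors as 2*(z - 3)*(z - 1)*(2*z - 3)*(z**2 + 2); partial fractions split f into directly integrable pieces: -(271*z - 452)/(1122*(z**2 + 2)) - 16/(17*(2*z - 3)) + 11/(12*(z - 1)) - 9/(44*(z - 3)).
F(z) = (-459*log(z - 3) - 1056*log(z - 3/2) + 2057*log(z - 1) - 271*log(z**2 + 2) + 452*sqrt(2)*atan(sqrt(2)*z/2))/2244 is an antiderivative of f.
Check: d/dz[(-459*log(z - 3) - 1056*log(z - 3/2) + 2057*log(z - 1) - 271*log(z**2 + 2) + 452*sqrt(2)*atan(sqrt(2)*z/2))/2244] = (-6*z**2 + 5*z + 12)/(4*z**5 - 22*z**4 + 44*z**3 - 62*z**2 + 72*z - 36), which equals f(z).
F(13/2) = -8*log(5)/17 - 271*log(177/4)/2244 - 9*log(7/2)/44 + 113*sqrt(2)*atan(13*sqrt(2)/4)/561 + 11*log(11/2)/12; F(6) = -8*log(9/2)/17 - 271*log(38)/2244 - 9*log(3)/44 + 113*sqrt(2)*atan(3*sqrt(2))/561 + 11*log(5)/12.
Integral = F(13/2) - F(6) = -283*log(5)/204 - 271*log(177/4)/2244 - 113*sqrt(2)*atan(3*sqrt(2))/561 - 9*log(7/2)/44 + 9*log(3)/44 + 113*sqrt(2)*atan(13*sqrt(2)/4)/561 + 271*log(38)/2244 + 8*log(9/2)/17 + 11*log(11/2)/12.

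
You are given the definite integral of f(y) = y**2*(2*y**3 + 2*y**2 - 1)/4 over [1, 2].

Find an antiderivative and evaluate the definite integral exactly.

A first test for any F(y): its y-derivative must equal f(y) identically.
F(y) = y**3*(5*y**3 + 6*y**2 - 5)/60 is an antiderivative of f.
Check: d/dy[y**3*(5*y**3 + 6*y**2 - 5)/60] = y**5/2 + y**4/2 - y**2/4, which equals f(y).
F(2) = 118/15; F(1) = 1/10.
Integral = F(2) - F(1) = 233/30.

Antiderivative: F(y) = y**3*(5*y**3 + 6*y**2 - 5)/60; value = 233/30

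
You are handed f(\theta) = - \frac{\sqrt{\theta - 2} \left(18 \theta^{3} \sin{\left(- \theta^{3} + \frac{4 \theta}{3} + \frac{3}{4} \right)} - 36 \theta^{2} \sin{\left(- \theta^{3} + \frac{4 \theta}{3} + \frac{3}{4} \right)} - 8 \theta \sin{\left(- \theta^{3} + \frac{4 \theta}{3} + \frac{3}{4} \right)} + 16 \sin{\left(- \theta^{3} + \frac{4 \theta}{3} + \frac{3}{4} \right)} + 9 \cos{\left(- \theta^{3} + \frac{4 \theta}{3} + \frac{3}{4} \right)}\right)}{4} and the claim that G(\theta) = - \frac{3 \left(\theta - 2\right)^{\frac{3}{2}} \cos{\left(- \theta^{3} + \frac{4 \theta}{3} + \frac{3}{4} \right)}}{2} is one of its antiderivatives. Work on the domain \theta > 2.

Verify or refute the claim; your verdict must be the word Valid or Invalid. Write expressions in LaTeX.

Valid - differentiating G returns exactly f.

d/d\theta[G] = - \frac{9 \theta^{3} \sqrt{\theta - 2} \sin{\left(- \theta^{3} + \frac{4 \theta}{3} + \frac{3}{4} \right)}}{2} + 9 \theta^{2} \sqrt{\theta - 2} \sin{\left(- \theta^{3} + \frac{4 \theta}{3} + \frac{3}{4} \right)} + 2 \theta \sqrt{\theta - 2} \sin{\left(- \theta^{3} + \frac{4 \theta}{3} + \frac{3}{4} \right)} - 4 \sqrt{\theta - 2} \sin{\left(- \theta^{3} + \frac{4 \theta}{3} + \frac{3}{4} \right)} - \frac{9 \sqrt{\theta - 2} \cos{\left(- \theta^{3} + \frac{4 \theta}{3} + \frac{3}{4} \right)}}{4}
This equals f(\theta) exactly, so the claim holds.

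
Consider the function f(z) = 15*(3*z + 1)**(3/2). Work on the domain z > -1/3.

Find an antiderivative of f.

Recover f(z) by differentiating a candidate F(z); any mismatch rules it out.
Check: d/dz[18*z**2*sqrt(3*z + 1) + 12*z*sqrt(3*z + 1) + 2*sqrt(3*z + 1)] = (135*z**2 + 90*z + 15)/sqrt(3*z + 1), which equals f(z).

An antiderivative is F(z) = 18*z**2*sqrt(3*z + 1) + 12*z*sqrt(3*z + 1) + 2*sqrt(3*z + 1).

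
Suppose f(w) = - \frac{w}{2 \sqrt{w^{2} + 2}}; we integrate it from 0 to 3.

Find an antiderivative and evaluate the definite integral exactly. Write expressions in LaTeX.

f matches the chain-rule pattern g'(h)*h' with inner function h(w) = w^{2} + 2; substituting u = h(w) collapses the integral.
F(w) = - \frac{\sqrt{w^{2} + 2}}{2} is an antiderivative of f.
Check: d/dw[- \frac{\sqrt{w^{2} + 2}}{2}] = - \frac{w}{2 \sqrt{w^{2} + 2}} = f(w).
F(3) = - \frac{\sqrt{11}}{2}; F(0) = - \frac{\sqrt{2}}{2}.
Integral = F(3) - F(0) = - \frac{\sqrt{11}}{2} + \frac{\sqrt{2}}{2}.

Antiderivative: F(w) = - \frac{\sqrt{w^{2} + 2}}{2}; value = - \frac{\sqrt{11}}{2} + \frac{\sqrt{2}}{2}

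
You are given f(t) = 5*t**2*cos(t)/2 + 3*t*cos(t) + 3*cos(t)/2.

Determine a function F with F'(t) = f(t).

The integrand splits into summands that can be handled one at a time.
Check: d/dt[5*t**2*sin(t)/2 + 3*t*sin(t) + 5*t*cos(t) - 7*sin(t)/2 + 3*cos(t)] = 5*t**2*cos(t)/2 + 3*t*cos(t) + 3*cos(t)/2 = f(t).

An antiderivative is F(t) = 5*t**2*sin(t)/2 + 3*t*sin(t) + 5*t*cos(t) - 7*sin(t)/2 + 3*cos(t).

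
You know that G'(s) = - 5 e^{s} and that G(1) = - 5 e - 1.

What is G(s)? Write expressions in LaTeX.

G(s) = - 5 e^{s} - 1

Recover the given G'(s) by differentiating a candidate G(s); any mismatch rules it out.
A general antiderivative is - 5 e^{s} + C.
The condition gives C = - 5 e - 1 - (- 5 e) = -1.
So G(s) = - 5 e^{s} - 1.
Check: d/ds[- 5 e^{s} - 1] = - 5 e^{s} = G'(s).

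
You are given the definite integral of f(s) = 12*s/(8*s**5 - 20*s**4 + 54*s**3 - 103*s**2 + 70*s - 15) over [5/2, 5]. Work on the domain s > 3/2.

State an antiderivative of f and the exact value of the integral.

The denominator factors as (2*s - 3)*(2*s - 1)**2*(s**2 + 5); partial fractions split f into directly integrable pieces: 4*(97*s - 130)/(4263*(s**2 + 5)) - 118/(147*(2*s - 1)) - 4/(7*(2*s - 1)**2) + 18/(29*(2*s - 3)).
F(s) = (1323*(2*s - 1)*log(s - 3/2) - 1711*(2*s - 1)*log(s - 1/2) + 194*(2*s - 1)*log(s**2 + 5) - 104*sqrt(5)*(2*s - 1)*atan(sqrt(5)*s/5) + 1218)/(4263*(2*s - 1)) is an antiderivative of f.
Check: d/ds[(1323*(2*s - 1)*log(s - 3/2) - 1711*(2*s - 1)*log(s - 1/2) + 194*(2*s - 1)*log(s**2 + 5) - 104*sqrt(5)*(2*s - 1)*atan(sqrt(5)*s/5) + 1218)/(4263*(2*s - 1))] = 12*s/(8*s**5 - 20*s**4 + 54*s**3 - 103*s**2 + 70*s - 15) = f(s).
F(5) = -59*log(9/2)/147 - 104*sqrt(5)*atan(sqrt(5))/4263 + 2/63 + 194*log(30)/4263 + 9*log(7/2)/29; F(5/2) = -59*log(2)/147 - 104*sqrt(5)*atan(sqrt(5)/2)/4263 + 1/14 + 194*log(45/4)/4263.
Integral = F(5) - F(5/2) = -59*log(9/2)/147 - 194*log(45/4)/4263 - 104*sqrt(5)*atan(sqrt(5))/4263 - 5/126 + 104*sqrt(5)*atan(sqrt(5)/2)/4263 + 194*log(30)/4263 + 59*log(2)/147 + 9*log(7/2)/29.

Antiderivative: F(s) = (1323*(2*s - 1)*log(s - 3/2) - 1711*(2*s - 1)*log(s - 1/2) + 194*(2*s - 1)*log(s**2 + 5) - 104*sqrt(5)*(2*s - 1)*atan(sqrt(5)*s/5) + 1218)/(4263*(2*s - 1)); value = -59*log(9/2)/147 - 194*log(45/4)/4263 - 104*sqrt(5)*atan(sqrt(5))/4263 - 5/126 + 104*sqrt(5)*atan(sqrt(5)/2)/4263 + 194*log(30)/4263 + 59*log(2)/147 + 9*log(7/2)/29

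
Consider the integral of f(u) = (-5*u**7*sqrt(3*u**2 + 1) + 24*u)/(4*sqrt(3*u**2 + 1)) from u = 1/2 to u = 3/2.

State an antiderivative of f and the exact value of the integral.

Whatever form F(u) takes, F'(u) = f(u) is non-negotiable.
F(u) = -5*u**8/32 + 2*sqrt(3*u**2 + 1) is an antiderivative of f.
Check: d/du[-5*u**8/32 + 2*sqrt(3*u**2 + 1)] = (-5*u**7*sqrt(3*u**2 + 1) + 24*u)/(4*sqrt(3*u**2 + 1)) = f(u).
F(3/2) = -32805/8192 + sqrt(31); F(1/2) = -5/8192 + sqrt(7).
Integral = F(3/2) - F(1/2) = -1025/256 - sqrt(7) + sqrt(31).

Antiderivative: F(u) = -5*u**8/32 + 2*sqrt(3*u**2 + 1); value = -1025/256 - sqrt(7) + sqrt(31)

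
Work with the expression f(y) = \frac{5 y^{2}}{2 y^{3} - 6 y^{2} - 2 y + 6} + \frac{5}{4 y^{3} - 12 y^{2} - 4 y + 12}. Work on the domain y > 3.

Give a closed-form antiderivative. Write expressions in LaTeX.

The denominator factors as 4 \left(y - 3\right) \left(y - 1\right) \left(y + 1\right); partial fractions split f into directly integrable pieces: \frac{15}{32 \left(y + 1\right)} - \frac{15}{16 \left(y - 1\right)} + \frac{95}{32 \left(y - 3\right)}.
Check: d/dy[\frac{95 \log{\left(y - 3 \right)}}{32} - \frac{15 \log{\left(y - 1 \right)}}{16} + \frac{15 \log{\left(y + 1 \right)}}{32}] = \frac{10 y^{2} + 5}{4 y^{3} - 12 y^{2} - 4 y + 12}, which equals f(y).

An antiderivative is F(y) = \frac{95 \log{\left(y - 3 \right)}}{32} - \frac{15 \log{\left(y - 1 \right)}}{16} + \frac{15 \log{\left(y + 1 \right)}}{32}.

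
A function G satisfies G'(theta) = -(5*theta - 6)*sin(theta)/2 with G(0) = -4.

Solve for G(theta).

G(theta) = (5*theta*cos(theta) - 5*sin(theta) - 6*cos(theta) - 2)/2

Any candidate G(theta) must reproduce the stated G'(theta) exactly.
A general antiderivative is 5*theta*cos(theta)/2 - 5*sin(theta)/2 - 3*cos(theta) + C.
The condition gives C = -4 - (-3) = -1.
So G(theta) = (5*theta*cos(theta) - 5*sin(theta) - 6*cos(theta) - 2)/2.
Check: d/dtheta[(5*theta*cos(theta) - 5*sin(theta) - 6*cos(theta) - 2)/2] = -5*theta*sin(theta)/2 + 3*sin(theta), which equals G'(theta).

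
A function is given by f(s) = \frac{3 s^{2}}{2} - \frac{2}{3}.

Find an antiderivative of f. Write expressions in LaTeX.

An antiderivative is F(s) = \frac{3 s^{3} - 4 s + 15}{6}.

Check any antiderivative F(s) by computing F'(s) and comparing it with f(s).
Check: d/ds[\frac{3 s^{3} - 4 s + 15}{6}] = \frac{3 s^{2}}{2} - \frac{2}{3} = f(s).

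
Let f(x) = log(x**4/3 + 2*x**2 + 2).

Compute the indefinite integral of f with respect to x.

Recover f(x) by differentiating a candidate F(x); any mismatch rules it out.
Check: d/dx[x*log(x**4/3 + 2*x**2 + 2) - 4*x + 2*sqrt(3 - sqrt(3))*atan(x/sqrt(3 - sqrt(3))) + 2*sqrt(sqrt(3) + 3)*atan(x/sqrt(sqrt(3) + 3))] = log(x**4/3 + 2*x**2 + 2) = f(x).

F(x) = x*log(x**4/3 + 2*x**2 + 2) - 4*x + 2*sqrt(3 - sqrt(3))*atan(x/sqrt(3 - sqrt(3))) + 2*sqrt(sqrt(3) + 3)*atan(x/sqrt(sqrt(3) + 3)) + C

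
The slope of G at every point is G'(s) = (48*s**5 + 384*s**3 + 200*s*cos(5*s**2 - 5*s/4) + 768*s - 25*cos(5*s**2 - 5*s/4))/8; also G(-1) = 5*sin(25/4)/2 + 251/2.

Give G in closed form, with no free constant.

G(s) = (-2*(-s**2 - 4)**3 + 5*sin(5*s**2 - 5*s/4) + 1)/2

Since d/ds undoes antidifferentiation here, G(s) must give back the stated G'(s).
A general antiderivative is -(-s**2 - 4)**3 + 5*sin(5*s**2 - 5*s/4)/2 + C.
The condition gives C = 5*sin(25/4)/2 + 251/2 - (5*sin(25/4)/2 + 125) = 1/2.
So G(s) = (-2*(-s**2 - 4)**3 + 5*sin(5*s**2 - 5*s/4) + 1)/2.
Check: d/ds[(-2*(-s**2 - 4)**3 + 5*sin(5*s**2 - 5*s/4) + 1)/2] = 6*s**5 + 48*s**3 + 25*s*cos(5*s**2 - 5*s/4) + 96*s - 25*cos(5*s**2 - 5*s/4)/8, which equals G'(s).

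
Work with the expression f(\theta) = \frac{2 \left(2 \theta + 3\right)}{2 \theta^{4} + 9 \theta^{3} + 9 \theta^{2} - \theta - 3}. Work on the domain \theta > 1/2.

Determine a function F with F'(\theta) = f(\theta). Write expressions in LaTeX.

Factor the denominator (\left(\theta + 1\right)^{2} \left(\theta + 3\right) \left(2 \theta - 1\right)) and decompose: f = \frac{64}{63 \left(2 \theta - 1\right)} + \frac{3}{14 \left(\theta + 3\right)} - \frac{13}{18 \left(\theta + 1\right)} - \frac{1}{3 \left(\theta + 1\right)^{2}}; each piece integrates to a log, atan, or power term.
Check: d/d\theta[\frac{32 \log{\left(\theta - \frac{1}{2} \right)}}{63} - \frac{13 \log{\left(\theta + 1 \right)}}{18} + \frac{3 \log{\left(\theta + 3 \right)}}{14} + \frac{1}{3 \theta + 3}] = \frac{4 \theta + 6}{2 \theta^{4} + 9 \theta^{3} + 9 \theta^{2} - \theta - 3}, which equals f(\theta).

An antiderivative is F(\theta) = \frac{32 \log{\left(\theta - \frac{1}{2} \right)}}{63} - \frac{13 \log{\left(\theta + 1 \right)}}{18} + \frac{3 \log{\left(\theta + 3 \right)}}{14} + \frac{1}{3 \theta + 3}.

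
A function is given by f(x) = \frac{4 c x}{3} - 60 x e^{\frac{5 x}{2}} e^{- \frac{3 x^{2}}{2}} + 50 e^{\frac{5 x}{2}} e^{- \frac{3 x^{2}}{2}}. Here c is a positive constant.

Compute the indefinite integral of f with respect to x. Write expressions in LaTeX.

The integrand splits into summands that can be handled one at a time.
Check: d/dx[\frac{2 c x^{2}}{3} + 20 e^{\frac{5 x}{2}} e^{- \frac{3 x^{2}}{2}}] = \frac{\left(4 c x e^{\frac{3 x^{2}}{2}} - 180 x e^{\frac{5 x}{2}} + 150 e^{\frac{5 x}{2}}\right) e^{- \frac{3 x^{2}}{2}}}{3}, which equals f(x).

F(x) = \frac{2 c x^{2}}{3} + 20 e^{\frac{5 x}{2}} e^{- \frac{3 x^{2}}{2}} + C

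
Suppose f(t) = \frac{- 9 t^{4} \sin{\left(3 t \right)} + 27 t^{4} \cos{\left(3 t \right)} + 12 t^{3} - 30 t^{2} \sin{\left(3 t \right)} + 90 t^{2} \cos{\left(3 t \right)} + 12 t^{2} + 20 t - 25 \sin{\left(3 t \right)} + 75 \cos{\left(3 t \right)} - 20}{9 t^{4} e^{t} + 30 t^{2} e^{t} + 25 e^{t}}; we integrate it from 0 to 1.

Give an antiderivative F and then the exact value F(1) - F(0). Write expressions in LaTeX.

f has the shape u'v + uv' for u = - \frac{2 t}{\frac{3 t^{2}}{2} + \frac{5}{2}} + \sin{\left(3 t \right)} and v = e^{- t} — it is the derivative of the product u*v.
F(t) = - 2 \left(\frac{t}{\frac{3 t^{2}}{2} + \frac{5}{2}} - \frac{\sin{\left(3 t \right)}}{2}\right) e^{- t} is an antiderivative of f.
Check: d/dt[- 2 \left(\frac{t}{\frac{3 t^{2}}{2} + \frac{5}{2}} - \frac{\sin{\left(3 t \right)}}{2}\right) e^{- t}] = \frac{- 9 t^{4} \sin{\left(3 t \right)} + 27 t^{4} \cos{\left(3 t \right)} + 12 t^{3} - 30 t^{2} \sin{\left(3 t \right)} + 90 t^{2} \cos{\left(3 t \right)} + 12 t^{2} + 20 t - 25 \sin{\left(3 t \right)} + 75 \cos{\left(3 t \right)} - 20}{9 t^{4} e^{t} + 30 t^{2} e^{t} + 25 e^{t}} = f(t).
F(1) = - \frac{1}{2 e} + \frac{\sin{\left(3 \right)}}{e}; F(0) = 0.
Integral = F(1) - F(0) = - \frac{1}{2 e} + \frac{\sin{\left(3 \right)}}{e}.

Antiderivative: F(t) = - 2 \left(\frac{t}{\frac{3 t^{2}}{2} + \frac{5}{2}} - \frac{\sin{\left(3 t \right)}}{2}\right) e^{- t}; value = - \frac{1}{2 e} + \frac{\sin{\left(3 \right)}}{e}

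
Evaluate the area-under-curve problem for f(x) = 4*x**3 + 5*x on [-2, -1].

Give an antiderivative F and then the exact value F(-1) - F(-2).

f matches the chain-rule pattern g'(h)*h' with inner function h(x) = x**2 + 5/4; substituting u = h(x) collapses the integral.
F(x) = x**4 + 5*x**2/2 is an antiderivative of f.
Check: d/dx[x**4 + 5*x**2/2] = 4*x**3 + 5*x = f(x).
F(-1) = 7/2; F(-2) = 26.
Integral = F(-1) - F(-2) = -45/2.

Antiderivative: F(x) = x**4 + 5*x**2/2; value = -45/2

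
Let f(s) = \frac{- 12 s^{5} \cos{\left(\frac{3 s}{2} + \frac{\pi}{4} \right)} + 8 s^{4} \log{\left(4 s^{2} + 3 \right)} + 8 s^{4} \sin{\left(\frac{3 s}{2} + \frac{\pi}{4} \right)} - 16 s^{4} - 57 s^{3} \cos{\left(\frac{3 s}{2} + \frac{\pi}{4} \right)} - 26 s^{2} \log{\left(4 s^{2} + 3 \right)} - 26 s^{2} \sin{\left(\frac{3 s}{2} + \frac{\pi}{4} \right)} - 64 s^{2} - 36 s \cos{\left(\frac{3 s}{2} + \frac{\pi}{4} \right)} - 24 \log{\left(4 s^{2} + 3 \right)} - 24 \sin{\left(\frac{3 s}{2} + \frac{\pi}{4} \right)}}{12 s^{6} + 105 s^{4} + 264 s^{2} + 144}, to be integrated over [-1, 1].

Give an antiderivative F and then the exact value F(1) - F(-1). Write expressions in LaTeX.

Whatever form F(s) takes, F'(s) = f(s) is non-negotiable.
F(s) = - \frac{2 s \left(\log{\left(4 s^{2} + 3 \right)} + \sin{\left(\frac{3 s}{2} + \frac{\pi}{4} \right)}\right)}{3 \left(s^{2} + 4\right)} is an antiderivative of f.
Check: d/ds[- \frac{2 s \left(\log{\left(4 s^{2} + 3 \right)} + \sin{\left(\frac{3 s}{2} + \frac{\pi}{4} \right)}\right)}{3 \left(s^{2} + 4\right)}] = \frac{- 12 s^{5} \cos{\left(\frac{3 s}{2} + \frac{\pi}{4} \right)} + 8 s^{4} \log{\left(4 s^{2} + 3 \right)} + 8 s^{4} \sin{\left(\frac{3 s}{2} + \frac{\pi}{4} \right)} - 16 s^{4} - 57 s^{3} \cos{\left(\frac{3 s}{2} + \frac{\pi}{4} \right)} - 26 s^{2} \log{\left(4 s^{2} + 3 \right)} - 26 s^{2} \sin{\left(\frac{3 s}{2} + \frac{\pi}{4} \right)} - 64 s^{2} - 36 s \cos{\left(\frac{3 s}{2} + \frac{\pi}{4} \right)} - 24 \log{\left(4 s^{2} + 3 \right)} - 24 \sin{\left(\frac{3 s}{2} + \frac{\pi}{4} \right)}}{12 s^{6} + 105 s^{4} + 264 s^{2} + 144} = f(s).
F(1) = - \frac{2 \log{\left(7 \right)}}{15} - \frac{2 \sin{\left(\frac{\pi}{4} + \frac{3}{2} \right)}}{15}; F(-1) = \frac{2 \cos{\left(\frac{\pi}{4} + \frac{3}{2} \right)}}{15} + \frac{2 \log{\left(7 \right)}}{15}.
Integral = F(1) - F(-1) = - \frac{4 \log{\left(7 \right)}}{15} - \frac{2 \sin{\left(\frac{\pi}{4} + \frac{3}{2} \right)}}{15} - \frac{2 \cos{\left(\frac{\pi}{4} + \frac{3}{2} \right)}}{15}.

Antiderivative: F(s) = - \frac{2 s \left(\log{\left(4 s^{2} + 3 \right)} + \sin{\left(\frac{3 s}{2} + \frac{\pi}{4} \right)}\right)}{3 \left(s^{2} + 4\right)}; value = - \frac{4 \log{\left(7 \right)}}{15} - \frac{2 \sin{\left(\frac{\pi}{4} + \frac{3}{2} \right)}}{15} - \frac{2 \cos{\left(\frac{\pi}{4} + \frac{3}{2} \right)}}{15}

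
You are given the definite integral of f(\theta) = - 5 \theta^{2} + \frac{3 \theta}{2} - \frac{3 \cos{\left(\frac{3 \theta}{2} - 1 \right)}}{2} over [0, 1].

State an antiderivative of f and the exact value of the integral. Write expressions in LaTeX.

Antiderivative: F(\theta) = - \frac{20 \theta^{3} - 9 \theta^{2} + 12 \sin{\left(\frac{3 \theta}{2} - 1 \right)}}{12}; value = - \frac{11}{12} - \sin{\left(1 \right)} - \sin{\left(\frac{1}{2} \right)}

Integrate term by term and add the pieces.
F(\theta) = - \frac{20 \theta^{3} - 9 \theta^{2} + 12 \sin{\left(\frac{3 \theta}{2} - 1 \right)}}{12} is an antiderivative of f.
Check: d/d\theta[- \frac{20 \theta^{3} - 9 \theta^{2} + 12 \sin{\left(\frac{3 \theta}{2} - 1 \right)}}{12}] = - 5 \theta^{2} + \frac{3 \theta}{2} - \frac{3 \cos{\left(\frac{3 \theta}{2} - 1 \right)}}{2} = f(\theta).
F(1) = - \frac{11}{12} - \sin{\left(\frac{1}{2} \right)}; F(0) = \sin{\left(1 \right)}.
Integral = F(1) - F(0) = - \frac{11}{12} - \sin{\left(1 \right)} - \sin{\left(\frac{1}{2} \right)}.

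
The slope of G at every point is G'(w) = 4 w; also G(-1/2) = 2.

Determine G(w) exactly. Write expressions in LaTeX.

G(w) = 2 w^{2} + \frac{3}{2}

Since d/dw undoes antidifferentiation here, G(w) must give back the stated G'(w).
A general antiderivative is 2 w^{2} + 1 + C.
The condition gives C = 2 - (\frac{3}{2}) = \frac{1}{2}.
So G(w) = 2 w^{2} + \frac{3}{2}.
Check: d/dw[2 w^{2} + \frac{3}{2}] = 4 w = G'(w).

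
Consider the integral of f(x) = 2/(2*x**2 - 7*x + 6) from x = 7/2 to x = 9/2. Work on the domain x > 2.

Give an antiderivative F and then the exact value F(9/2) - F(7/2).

Factor the denominator ((x - 2)*(2*x - 3)) and decompose: f = -4/(2*x - 3) + 2/(x - 2); each piece integrates to a log, atan, or power term.
F(x) = 2*(log(x - 2) - log(x - 3/2)) is an antiderivative of f.
Check: d/dx[2*(log(x - 2) - log(x - 3/2))] = 2/(2*x**2 - 7*x + 6) = f(x).
F(9/2) = -2*log(3) + 2*log(5/2); F(7/2) = -2*log(2) + 2*log(3/2).
Integral = F(9/2) - F(7/2) = -2*log(3) - 2*log(3/2) + 2*log(2) + 2*log(5/2).

Antiderivative: F(x) = 2*(log(x - 2) - log(x - 3/2)); value = -2*log(3) - 2*log(3/2) + 2*log(2) + 2*log(5/2)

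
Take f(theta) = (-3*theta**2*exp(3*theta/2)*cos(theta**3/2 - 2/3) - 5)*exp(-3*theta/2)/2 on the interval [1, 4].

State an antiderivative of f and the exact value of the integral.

An antiderivative F(theta) passes only if d/dtheta[F] lands on f(theta) exactly.
F(theta) = -sin(theta**3/2 - 2/3) + 5*exp(-3*theta/2)/3 is an antiderivative of f.
Check: d/dtheta[-sin(theta**3/2 - 2/3) + 5*exp(-3*theta/2)/3] = (-3*theta**2*exp(3*theta/2)*cos(theta**3/2 - 2/3) - 5)*exp(-3*theta/2)/2 = f(theta).
F(4) = 5*exp(-6)/3 - sin(94/3); F(1) = sin(1/6) + 5*exp(-3/2)/3.
Integral = F(4) - F(1) = -5*exp(-3/2)/3 - sin(1/6) + 5*exp(-6)/3 - sin(94/3).

Antiderivative: F(theta) = -sin(theta**3/2 - 2/3) + 5*exp(-3*theta/2)/3; value = -5*exp(-3/2)/3 - sin(1/6) + 5*exp(-6)/3 - sin(94/3)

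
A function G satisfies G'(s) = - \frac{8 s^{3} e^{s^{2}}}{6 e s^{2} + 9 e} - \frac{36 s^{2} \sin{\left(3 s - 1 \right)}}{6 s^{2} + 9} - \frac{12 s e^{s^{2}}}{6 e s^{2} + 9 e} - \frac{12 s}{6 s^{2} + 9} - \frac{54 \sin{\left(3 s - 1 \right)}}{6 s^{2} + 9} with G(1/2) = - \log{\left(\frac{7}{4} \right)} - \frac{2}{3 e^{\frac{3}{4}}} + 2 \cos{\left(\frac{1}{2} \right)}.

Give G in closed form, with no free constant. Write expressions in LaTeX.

The integrand splits into summands that can be handled one at a time.
A general antiderivative is - \frac{2 e^{s^{2} - 1}}{3} - \log{\left(s^{2} + \frac{3}{2} \right)} + 2 \cos{\left(3 s - 1 \right)} + C.
The condition gives C = - \log{\left(\frac{7}{4} \right)} - \frac{2}{3 e^{\frac{3}{4}}} + 2 \cos{\left(\frac{1}{2} \right)} - (- \log{\left(\frac{7}{4} \right)} - \frac{2}{3 e^{\frac{3}{4}}} + 2 \cos{\left(\frac{1}{2} \right)}) = 0.
So G(s) = \frac{- \frac{2 e^{s^{2}}}{e} - 3 \log{\left(s^{2} + \frac{3}{2} \right)} + 6 \cos{\left(3 s - 1 \right)}}{3}.
Check: d/ds[\frac{- \frac{2 e^{s^{2}}}{e} - 3 \log{\left(s^{2} + \frac{3}{2} \right)} + 6 \cos{\left(3 s - 1 \right)}}{3}] = \frac{- 8 s^{3} e^{s^{2}} - 36 e s^{2} \sin{\left(3 s - 1 \right)} - 12 s e^{s^{2}} - 12 e s - 54 e \sin{\left(3 s - 1 \right)}}{6 e s^{2} + 9 e}, which equals G'(s).

G(s) = \frac{- \frac{2 e^{s^{2}}}{e} - 3 \log{\left(s^{2} + \frac{3}{2} \right)} + 6 \cos{\left(3 s - 1 \right)}}{3}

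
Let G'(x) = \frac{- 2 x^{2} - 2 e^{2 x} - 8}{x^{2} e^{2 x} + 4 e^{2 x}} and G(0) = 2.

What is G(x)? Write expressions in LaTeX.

G(x) = - \operatorname{atan}{\left(\frac{x}{2} \right)} + 1 + e^{- 2 x}

A first test for any G(x): its x-derivative must equal the given G'(x).
A general antiderivative is - \operatorname{atan}{\left(\frac{x}{2} \right)} + e^{- 2 x} + C.
The condition gives C = 2 - (1) = 1.
So G(x) = - \operatorname{atan}{\left(\frac{x}{2} \right)} + 1 + e^{- 2 x}.
Check: d/dx[- \operatorname{atan}{\left(\frac{x}{2} \right)} + 1 + e^{- 2 x}] = \frac{- 2 x^{2} - 2 e^{2 x} - 8}{x^{2} e^{2 x} + 4 e^{2 x}} = G'(x).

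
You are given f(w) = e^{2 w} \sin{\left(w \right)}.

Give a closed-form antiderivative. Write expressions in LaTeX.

Differentiate the proposed F(w) back; it has to land on f(w) exactly.
Check: d/dw[\frac{2 e^{2 w} \sin{\left(w \right)}}{5} - \frac{e^{2 w} \cos{\left(w \right)}}{5}] = e^{2 w} \sin{\left(w \right)} = f(w).

An antiderivative is F(w) = \frac{2 e^{2 w} \sin{\left(w \right)}}{5} - \frac{e^{2 w} \cos{\left(w \right)}}{5}.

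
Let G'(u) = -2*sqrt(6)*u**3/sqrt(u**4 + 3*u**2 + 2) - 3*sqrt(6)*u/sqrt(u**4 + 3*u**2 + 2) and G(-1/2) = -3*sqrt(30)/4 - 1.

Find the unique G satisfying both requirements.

G'(u) matches the chain-rule pattern g'(h)*h' with inner function h(u) = 2*u**4/3 + 2*u**2 + 4/3; substituting w = h(u) collapses the integral.
A general antiderivative is -3*sqrt(2*u**4/3 + 2*u**2 + 4/3) + C.
The condition gives C = -3*sqrt(30)/4 - 1 - (-3*sqrt(30)/4) = -1.
So G(u) = -3*sqrt(2*u**4/3 + 2*u**2 + 4/3) - 1.
Check: d/du[-3*sqrt(2*u**4/3 + 2*u**2 + 4/3) - 1] = (-2*sqrt(6)*u**3 - 3*sqrt(6)*u)/sqrt(u**4 + 3*u**2 + 2), which equals G'(u).

G(u) = -3*sqrt(2*u**4/3 + 2*u**2 + 4/3) - 1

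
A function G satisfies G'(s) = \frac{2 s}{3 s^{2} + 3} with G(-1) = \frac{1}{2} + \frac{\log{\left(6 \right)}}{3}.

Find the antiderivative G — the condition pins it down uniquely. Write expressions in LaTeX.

G(s) = \frac{2 \log{\left(3 s^{2} + 3 \right)} + 3}{6}

G'(s) matches the chain-rule pattern g'(h)*h' with inner function h(s) = 3 s^{2} + 3; substituting u = h(s) collapses the integral.
A general antiderivative is \frac{\log{\left(3 s^{2} + 3 \right)}}{3} + C.
The condition gives C = \frac{1}{2} + \frac{\log{\left(6 \right)}}{3} - (\frac{\log{\left(6 \right)}}{3}) = \frac{1}{2}.
So G(s) = \frac{2 \log{\left(3 s^{2} + 3 \right)} + 3}{6}.
Check: d/ds[\frac{2 \log{\left(3 s^{2} + 3 \right)} + 3}{6}] = \frac{2 s}{3 s^{2} + 3} = G'(s).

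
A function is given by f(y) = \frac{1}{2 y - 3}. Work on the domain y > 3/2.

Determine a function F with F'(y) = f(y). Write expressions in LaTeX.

An antiderivative is F(y) = \frac{\log{\left(y - \frac{3}{2} \right)}}{2}.

A candidate is checked by its d/dy: the result must match f(y).
Check: d/dy[\frac{\log{\left(y - \frac{3}{2} \right)}}{2}] = \frac{1}{2 y - 3} = f(y).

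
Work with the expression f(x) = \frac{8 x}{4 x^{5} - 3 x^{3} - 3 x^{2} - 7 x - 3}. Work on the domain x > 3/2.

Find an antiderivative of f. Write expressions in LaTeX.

The denominator factors as \left(x + 1\right) \left(2 x - 3\right) \left(2 x + 1\right) \left(x^{2} + 1\right); partial fractions split f into directly integrable pieces: - \frac{4 \left(3 x + 11\right)}{65 \left(x^{2} + 1\right)} + \frac{8}{5 \left(2 x + 1\right)} + \frac{24}{65 \left(2 x - 3\right)} - \frac{4}{5 \left(x + 1\right)}.
Check: d/dx[\frac{12 \log{\left(x - \frac{3}{2} \right)}}{65} + \frac{4 \log{\left(x + \frac{1}{2} \right)}}{5} - \frac{4 \log{\left(x + 1 \right)}}{5} - \frac{6 \log{\left(x^{2} + 1 \right)}}{65} - \frac{44 \operatorname{atan}{\left(x \right)}}{65}] = \frac{8 x}{4 x^{5} - 3 x^{3} - 3 x^{2} - 7 x - 3} = f(x).

An antiderivative is F(x) = \frac{12 \log{\left(x - \frac{3}{2} \right)}}{65} + \frac{4 \log{\left(x + \frac{1}{2} \right)}}{5} - \frac{4 \log{\left(x + 1 \right)}}{5} - \frac{6 \log{\left(x^{2} + 1 \right)}}{65} - \frac{44 \operatorname{atan}{\left(x \right)}}{65}.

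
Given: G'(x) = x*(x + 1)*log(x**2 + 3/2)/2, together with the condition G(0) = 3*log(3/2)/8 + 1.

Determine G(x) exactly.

G(x) = (-8*x**3 + 6*x**2*(2*x + 3)*log(x**2 + 3/2) - 18*x**2 + 36*x + 27*log(x**2 + 3/2) - 18*sqrt(6)*atan(sqrt(6)*x/3) + 72)/72

Whatever form G(x) takes, its d/dx must return the stated G'(x).
A general antiderivative is -x**3/9 - x**2/4 + x/2 + (x**3/6 + x**2/4)*log(x**2 + 3/2) + 3*log(x**2 + 3/2)/8 - sqrt(6)*atan(sqrt(6)*x/3)/4 + C.
The condition gives C = 3*log(3/2)/8 + 1 - (3*log(3/2)/8) = 1.
So G(x) = (-8*x**3 + 6*x**2*(2*x + 3)*log(x**2 + 3/2) - 18*x**2 + 36*x + 27*log(x**2 + 3/2) - 18*sqrt(6)*atan(sqrt(6)*x/3) + 72)/72.
Check: d/dx[(-8*x**3 + 6*x**2*(2*x + 3)*log(x**2 + 3/2) - 18*x**2 + 36*x + 27*log(x**2 + 3/2) - 18*sqrt(6)*atan(sqrt(6)*x/3) + 72)/72] = x**2*log(x**2 + 3/2)/2 + x*log(x**2 + 3/2)/2, which equals G'(x).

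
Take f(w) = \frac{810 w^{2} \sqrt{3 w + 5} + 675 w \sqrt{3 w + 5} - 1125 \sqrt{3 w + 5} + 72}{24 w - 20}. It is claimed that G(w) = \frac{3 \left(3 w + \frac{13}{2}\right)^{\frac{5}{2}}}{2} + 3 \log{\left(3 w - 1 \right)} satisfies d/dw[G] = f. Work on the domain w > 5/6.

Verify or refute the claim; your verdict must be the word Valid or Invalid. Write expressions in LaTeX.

Invalid: d/dw[G] - f = \frac{- 4860 \sqrt{2} w^{3} \sqrt{3 w + 5} + 4860 w^{3} \sqrt{6 w + 13} - 2430 \sqrt{2} w^{2} \sqrt{3 w + 5} + 4860 w^{2} \sqrt{6 w + 13} + 8100 \sqrt{2} w \sqrt{3 w + 5} - 10935 w \sqrt{6 w + 13} - 2250 \sqrt{2} \sqrt{3 w + 5} + 2925 \sqrt{6 w + 13} - 216 \sqrt{2}}{144 \sqrt{2} w^{2} - 168 \sqrt{2} w + 40 \sqrt{2}}, which is not 0.

d/dw[G] = \frac{810 w^{2} \sqrt{6 w + 13} + 1485 w \sqrt{6 w + 13} - 585 \sqrt{6 w + 13} + 72 \sqrt{2}}{24 \sqrt{2} w - 8 \sqrt{2}}
d/dw[G] - f(w) = \frac{- 4860 \sqrt{2} w^{3} \sqrt{3 w + 5} + 4860 w^{3} \sqrt{6 w + 13} - 2430 \sqrt{2} w^{2} \sqrt{3 w + 5} + 4860 w^{2} \sqrt{6 w + 13} + 8100 \sqrt{2} w \sqrt{3 w + 5} - 10935 w \sqrt{6 w + 13} - 2250 \sqrt{2} \sqrt{3 w + 5} + 2925 \sqrt{6 w + 13} - 216 \sqrt{2}}{144 \sqrt{2} w^{2} - 168 \sqrt{2} w + 40 \sqrt{2}} != 0.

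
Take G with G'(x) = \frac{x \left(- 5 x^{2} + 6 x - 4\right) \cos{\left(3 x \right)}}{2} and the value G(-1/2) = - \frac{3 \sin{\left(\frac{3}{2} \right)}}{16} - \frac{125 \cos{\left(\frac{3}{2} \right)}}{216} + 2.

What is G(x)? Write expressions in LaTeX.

The proposed G(x) is checked by its d/dx: the result must match the given G'(x).
A general antiderivative is - \frac{5 x^{3} \sin{\left(3 x \right)}}{6} + x^{2} \sin{\left(3 x \right)} - \frac{5 x^{2} \cos{\left(3 x \right)}}{6} - \frac{x \sin{\left(3 x \right)}}{9} + \frac{2 x \cos{\left(3 x \right)}}{3} - \frac{2 \sin{\left(3 x \right)}}{9} - \frac{\cos{\left(3 x \right)}}{27} + C.
The condition gives C = - \frac{3 \sin{\left(\frac{3}{2} \right)}}{16} - \frac{125 \cos{\left(\frac{3}{2} \right)}}{216} + 2 - (- \frac{3 \sin{\left(\frac{3}{2} \right)}}{16} - \frac{125 \cos{\left(\frac{3}{2} \right)}}{216}) = 2.
So G(x) = - \frac{5 x^{3} \sin{\left(3 x \right)}}{6} + x^{2} \sin{\left(3 x \right)} - \frac{5 x^{2} \cos{\left(3 x \right)}}{6} - \frac{x \sin{\left(3 x \right)}}{9} + \frac{2 x \cos{\left(3 x \right)}}{3} - \frac{2 \sin{\left(3 x \right)}}{9} - \frac{\cos{\left(3 x \right)}}{27} + 2.
Check: d/dx[- \frac{5 x^{3} \sin{\left(3 x \right)}}{6} + x^{2} \sin{\left(3 x \right)} - \frac{5 x^{2} \cos{\left(3 x \right)}}{6} - \frac{x \sin{\left(3 x \right)}}{9} + \frac{2 x \cos{\left(3 x \right)}}{3} - \frac{2 \sin{\left(3 x \right)}}{9} - \frac{\cos{\left(3 x \right)}}{27} + 2] = - \frac{5 x^{3} \cos{\left(3 x \right)}}{2} + 3 x^{2} \cos{\left(3 x \right)} - 2 x \cos{\left(3 x \right)}, which equals G'(x).

G(x) = - \frac{5 x^{3} \sin{\left(3 x \right)}}{6} + x^{2} \sin{\left(3 x \right)} - \frac{5 x^{2} \cos{\left(3 x \right)}}{6} - \frac{x \sin{\left(3 x \right)}}{9} + \frac{2 x \cos{\left(3 x \right)}}{3} - \frac{2 \sin{\left(3 x \right)}}{9} - \frac{\cos{\left(3 x \right)}}{27} + 2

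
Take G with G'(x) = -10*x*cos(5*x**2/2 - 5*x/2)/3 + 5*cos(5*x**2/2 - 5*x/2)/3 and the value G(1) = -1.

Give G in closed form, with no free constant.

G(x) = -(2*sin(5*x**2/2 - 5*x/2) + 3)/3

The substitution u = 5*x**2/2 - 5*x/2 works: G'(x) is exactly (dG/du)*(du/dx) for that inner function.
A general antiderivative is -2*sin(5*x**2/2 - 5*x/2)/3 + C.
The condition gives C = -1 - (0) = -1.
So G(x) = -(2*sin(5*x**2/2 - 5*x/2) + 3)/3.
Check: d/dx[-(2*sin(5*x**2/2 - 5*x/2) + 3)/3] = -10*x*cos(5*x**2/2 - 5*x/2)/3 + 5*cos(5*x**2/2 - 5*x/2)/3 = G'(x).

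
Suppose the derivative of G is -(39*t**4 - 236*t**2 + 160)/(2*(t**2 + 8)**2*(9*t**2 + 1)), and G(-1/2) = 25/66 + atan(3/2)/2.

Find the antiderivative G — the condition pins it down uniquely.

G(t) = -(t**2*atan(3*t) - t**2 - 4*t + 8*atan(3*t) - 8)/(2*(t**2 + 8))

Differentiate the proposed G(t) back; it has to land on the given G'(t).
A general antiderivative is t/(t**2/2 + 4) - atan(3*t)/2 + C.
The condition gives C = 25/66 + atan(3/2)/2 - (-4/33 + atan(3/2)/2) = 1/2.
So G(t) = -(t**2*atan(3*t) - t**2 - 4*t + 8*atan(3*t) - 8)/(2*(t**2 + 8)).
Check: d/dt[-(t**2*atan(3*t) - t**2 - 4*t + 8*atan(3*t) - 8)/(2*(t**2 + 8))] = (-39*t**4 + 236*t**2 - 160)/(18*t**6 + 290*t**4 + 1184*t**2 + 128), which equals G'(t).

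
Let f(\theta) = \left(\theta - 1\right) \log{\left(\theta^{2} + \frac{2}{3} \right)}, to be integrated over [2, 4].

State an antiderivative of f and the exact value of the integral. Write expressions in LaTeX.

Any candidate F(\theta) must reproduce f(\theta) exactly when differentiated.
F(\theta) = \frac{\theta^{2} \log{\left(\theta^{2} + \frac{2}{3} \right)}}{2} - \frac{\theta^{2}}{2} - \theta \log{\left(\theta^{2} + \frac{2}{3} \right)} + 2 \theta + \frac{\log{\left(\theta^{2} + \frac{2}{3} \right)}}{3} - \frac{2 \sqrt{6} \operatorname{atan}{\left(\frac{\sqrt{6} \theta}{2} \right)}}{3} is an antiderivative of f.
Check: d/d\theta[\frac{\theta^{2} \log{\left(\theta^{2} + \frac{2}{3} \right)}}{2} - \frac{\theta^{2}}{2} - \theta \log{\left(\theta^{2} + \frac{2}{3} \right)} + 2 \theta + \frac{\log{\left(\theta^{2} + \frac{2}{3} \right)}}{3} - \frac{2 \sqrt{6} \operatorname{atan}{\left(\frac{\sqrt{6} \theta}{2} \right)}}{3}] = \theta \log{\left(\theta^{2} + \frac{2}{3} \right)} - \log{\left(\theta^{2} + \frac{2}{3} \right)}, which equals f(\theta).
F(4) = - \frac{2 \sqrt{6} \operatorname{atan}{\left(2 \sqrt{6} \right)}}{3} + \frac{13 \log{\left(\frac{50}{3} \right)}}{3}; F(2) = - \frac{2 \sqrt{6} \operatorname{atan}{\left(\sqrt{6} \right)}}{3} + \frac{\log{\left(\frac{14}{3} \right)}}{3} + 2.
Integral = F(4) - F(2) = - \frac{2 \sqrt{6} \operatorname{atan}{\left(2 \sqrt{6} \right)}}{3} - 2 - \frac{\log{\left(\frac{14}{3} \right)}}{3} + \frac{2 \sqrt{6} \operatorname{atan}{\left(\sqrt{6} \right)}}{3} + \frac{13 \log{\left(\frac{50}{3} \right)}}{3}.

Antiderivative: F(\theta) = \frac{\theta^{2} \log{\left(\theta^{2} + \frac{2}{3} \right)}}{2} - \frac{\theta^{2}}{2} - \theta \log{\left(\theta^{2} + \frac{2}{3} \right)} + 2 \theta + \frac{\log{\left(\theta^{2} + \frac{2}{3} \right)}}{3} - \frac{2 \sqrt{6} \operatorname{atan}{\left(\frac{\sqrt{6} \theta}{2} \right)}}{3}; value = - \frac{2 \sqrt{6} \operatorname{atan}{\left(2 \sqrt{6} \right)}}{3} - 2 - \frac{\log{\left(\frac{14}{3} \right)}}{3} + \frac{2 \sqrt{6} \operatorname{atan}{\left(\sqrt{6} \right)}}{3} + \frac{13 \log{\left(\frac{50}{3} \right)}}{3}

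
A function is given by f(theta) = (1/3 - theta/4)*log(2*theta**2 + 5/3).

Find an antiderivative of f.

An antiderivative is F(theta) = -theta**2*log(2*theta**2 + 5/3)/8 + theta**2/8 + theta*log(2*theta**2 + 5/3)/3 - 2*theta/3 - 5*log(theta**2 + 5/6)/48 + sqrt(30)*atan(sqrt(30)*theta/5)/9.

Since d/dtheta undoes antidifferentiation here, F'(theta) = f(theta) is required of F(theta).
Check: d/dtheta[-theta**2*log(2*theta**2 + 5/3)/8 + theta**2/8 + theta*log(2*theta**2 + 5/3)/3 - 2*theta/3 - 5*log(theta**2 + 5/6)/48 + sqrt(30)*atan(sqrt(30)*theta/5)/9] = -theta*log(2*theta**2 + 5/3)/4 + log(2*theta**2 + 5/3)/3, which equals f(theta).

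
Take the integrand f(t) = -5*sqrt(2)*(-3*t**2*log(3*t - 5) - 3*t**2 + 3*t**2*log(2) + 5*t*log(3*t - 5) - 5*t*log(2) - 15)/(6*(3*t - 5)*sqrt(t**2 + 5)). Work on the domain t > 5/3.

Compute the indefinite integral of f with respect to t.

F(t) = 5*sqrt(t**2/2 + 5/2)*log(3*t/2 - 5/2)/3 + C

f has the shape u'v + uv' for u = 5*sqrt(t**2/2 + 5/2)/3 and v = log(3*t/2 - 5/2) — it is the derivative of the product u*v.
Check: d/dt[5*sqrt(t**2/2 + 5/2)*log(3*t/2 - 5/2)/3] = (15*sqrt(2)*t**2*log(3*t - 5) - 15*sqrt(2)*t**2*log(2) + 15*sqrt(2)*t**2 - 25*sqrt(2)*t*log(3*t - 5) + 25*sqrt(2)*t*log(2) + 75*sqrt(2))/(18*t*sqrt(t**2 + 5) - 30*sqrt(t**2 + 5)), which equals f(t).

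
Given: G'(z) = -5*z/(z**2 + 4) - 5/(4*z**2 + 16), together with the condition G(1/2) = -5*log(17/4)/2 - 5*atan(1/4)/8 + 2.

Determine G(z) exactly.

G(z) = (-20*log(z**2 + 4) - 5*atan(z/2) + 16)/8

The integrand splits into summands that can be handled one at a time.
A general antiderivative is -5*log(z**2 + 4)/2 - 5*atan(z/2)/8 + C.
The condition gives C = -5*log(17/4)/2 - 5*atan(1/4)/8 + 2 - (-5*log(17/4)/2 - 5*atan(1/4)/8) = 2.
So G(z) = (-20*log(z**2 + 4) - 5*atan(z/2) + 16)/8.
Check: d/dz[(-20*log(z**2 + 4) - 5*atan(z/2) + 16)/8] = (-20*z - 5)/(4*z**2 + 16), which equals G'(z).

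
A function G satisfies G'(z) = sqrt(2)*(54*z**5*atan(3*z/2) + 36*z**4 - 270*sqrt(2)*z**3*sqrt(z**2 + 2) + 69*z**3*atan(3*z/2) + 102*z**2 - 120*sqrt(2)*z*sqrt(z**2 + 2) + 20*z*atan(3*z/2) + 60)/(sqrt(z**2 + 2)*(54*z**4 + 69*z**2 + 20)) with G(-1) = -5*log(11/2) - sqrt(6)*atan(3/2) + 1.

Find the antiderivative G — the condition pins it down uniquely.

G(z) = 2*sqrt(z**2/2 + 1)*atan(3*z/2) - 5*log(3*z**2 + 5/2) + 1

A candidate passes only if d/dz[G] lands on the given G'(z) exactly.
A general antiderivative is 2*sqrt(z**2/2 + 1)*atan(3*z/2) - 5*log(3*z**2 + 5/2) + C.
The condition gives C = -5*log(11/2) - sqrt(6)*atan(3/2) + 1 - (-5*log(11/2) - sqrt(6)*atan(3/2)) = 1.
So G(z) = 2*sqrt(z**2/2 + 1)*atan(3*z/2) - 5*log(3*z**2 + 5/2) + 1.
Check: d/dz[2*sqrt(z**2/2 + 1)*atan(3*z/2) - 5*log(3*z**2 + 5/2) + 1] = (108*z**5*atan(3*z/2) + 72*z**4 - 540*sqrt(2)*z**3*sqrt(z**2 + 2) + 138*z**3*atan(3*z/2) + 204*z**2 - 240*sqrt(2)*z*sqrt(z**2 + 2) + 40*z*atan(3*z/2) + 120)/(54*sqrt(2)*z**4*sqrt(z**2 + 2) + 69*sqrt(2)*z**2*sqrt(z**2 + 2) + 20*sqrt(2)*sqrt(z**2 + 2)), which equals G'(z).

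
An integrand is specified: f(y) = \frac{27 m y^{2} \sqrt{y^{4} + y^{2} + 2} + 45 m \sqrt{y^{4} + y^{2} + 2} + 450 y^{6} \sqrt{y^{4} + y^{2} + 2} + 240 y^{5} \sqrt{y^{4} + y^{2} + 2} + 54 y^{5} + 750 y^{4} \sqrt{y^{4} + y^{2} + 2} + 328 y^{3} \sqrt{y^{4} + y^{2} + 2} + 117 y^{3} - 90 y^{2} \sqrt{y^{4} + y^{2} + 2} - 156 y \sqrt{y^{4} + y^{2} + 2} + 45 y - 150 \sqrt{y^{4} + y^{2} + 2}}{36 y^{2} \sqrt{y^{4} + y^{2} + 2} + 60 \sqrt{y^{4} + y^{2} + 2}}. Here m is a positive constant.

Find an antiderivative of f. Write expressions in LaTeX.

An antiderivative is F(y) = \frac{3 m y}{4} + \frac{5 y^{5}}{2} + \frac{5 y^{4}}{3} - y^{2} - \frac{5 y}{2} + \frac{3 \sqrt{y^{4} + y^{2} + 2}}{4} - \frac{\log{\left(y^{2} + \frac{5}{3} \right)}}{2}.

For F(y) to be correct the identity F'(y) - f(y) = 0 must hold.
Check: d/dy[\frac{3 m y}{4} + \frac{5 y^{5}}{2} + \frac{5 y^{4}}{3} - y^{2} - \frac{5 y}{2} + \frac{3 \sqrt{y^{4} + y^{2} + 2}}{4} - \frac{\log{\left(y^{2} + \frac{5}{3} \right)}}{2}] = \frac{27 m y^{2} \sqrt{y^{4} + y^{2} + 2} + 45 m \sqrt{y^{4} + y^{2} + 2} + 450 y^{6} \sqrt{y^{4} + y^{2} + 2} + 240 y^{5} \sqrt{y^{4} + y^{2} + 2} + 54 y^{5} + 750 y^{4} \sqrt{y^{4} + y^{2} + 2} + 328 y^{3} \sqrt{y^{4} + y^{2} + 2} + 117 y^{3} - 90 y^{2} \sqrt{y^{4} + y^{2} + 2} - 156 y \sqrt{y^{4} + y^{2} + 2} + 45 y - 150 \sqrt{y^{4} + y^{2} + 2}}{36 y^{2} \sqrt{y^{4} + y^{2} + 2} + 60 \sqrt{y^{4} + y^{2} + 2}} = f(y).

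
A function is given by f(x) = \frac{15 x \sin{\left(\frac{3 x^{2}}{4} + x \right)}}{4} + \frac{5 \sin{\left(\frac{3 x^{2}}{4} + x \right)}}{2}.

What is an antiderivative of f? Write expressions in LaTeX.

The substitution u = \frac{3 x^{2}}{4} + x works: f is exactly (dF/du)*(du/dx) for that inner function.
Check: d/dx[- \frac{5 \cos{\left(\frac{3 x^{2}}{4} + x \right)}}{2}] = \frac{15 x \sin{\left(\frac{3 x^{2}}{4} + x \right)}}{4} + \frac{5 \sin{\left(\frac{3 x^{2}}{4} + x \right)}}{2} = f(x).

An antiderivative is F(x) = - \frac{5 \cos{\left(\frac{3 x^{2}}{4} + x \right)}}{2}.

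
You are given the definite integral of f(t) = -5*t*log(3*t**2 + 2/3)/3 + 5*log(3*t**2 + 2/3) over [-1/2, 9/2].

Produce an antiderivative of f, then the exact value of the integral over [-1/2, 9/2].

The integrand splits into summands that can be handled one at a time.
F(t) = 5*(9*t**2 + 9*t*(6 - t)*log(3*t**2 + 2/3) - 108*t - 2*log(t**2 + 2/9) + 36*sqrt(2)*atan(3*sqrt(2)*t/2))/54 is an antiderivative of f.
Check: d/dt[5*(9*t**2 + 9*t*(6 - t)*log(3*t**2 + 2/3) - 108*t - 2*log(t**2 + 2/9) + 36*sqrt(2)*atan(3*sqrt(2)*t/2))/54] = -5*t*log(3*t**2 + 2/3)/3 + 5*log(3*t**2 + 2/3) = f(t).
F(9/2) = -225/8 - 5*log(737/36)/27 + 10*sqrt(2)*atan(27*sqrt(2)/4)/3 + 45*log(737/12)/8; F(-1/2) = -10*sqrt(2)*atan(3*sqrt(2)/4)/3 - 65*log(17/12)/24 - 5*log(17/36)/27 + 125/24.
Integral = F(9/2) - F(-1/2) = -100/3 - 5*log(737/36)/27 + 5*log(17/36)/27 + 65*log(17/12)/24 + 10*sqrt(2)*atan(3*sqrt(2)/4)/3 + 10*sqrt(2)*atan(27*sqrt(2)/4)/3 + 45*log(737/12)/8.

Antiderivative: F(t) = 5*(9*t**2 + 9*t*(6 - t)*log(3*t**2 + 2/3) - 108*t - 2*log(t**2 + 2/9) + 36*sqrt(2)*atan(3*sqrt(2)*t/2))/54; value = -100/3 - 5*log(737/36)/27 + 5*log(17/36)/27 + 65*log(17/12)/24 + 10*sqrt(2)*atan(3*sqrt(2)/4)/3 + 10*sqrt(2)*atan(27*sqrt(2)/4)/3 + 45*log(737/12)/8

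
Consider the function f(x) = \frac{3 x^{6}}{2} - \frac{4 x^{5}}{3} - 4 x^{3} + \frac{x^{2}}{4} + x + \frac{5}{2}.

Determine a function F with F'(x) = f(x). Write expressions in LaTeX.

An antiderivative is F(x) = \frac{3 x^{7}}{14} - \frac{2 x^{6}}{9} - x^{4} + \frac{x^{3}}{12} + \frac{x^{2}}{2} + \frac{5 x}{2}.

Integrate term by term and add the pieces.
Check: d/dx[\frac{3 x^{7}}{14} - \frac{2 x^{6}}{9} - x^{4} + \frac{x^{3}}{12} + \frac{x^{2}}{2} + \frac{5 x}{2}] = \frac{3 x^{6}}{2} - \frac{4 x^{5}}{3} - 4 x^{3} + \frac{x^{2}}{4} + x + \frac{5}{2} = f(x).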